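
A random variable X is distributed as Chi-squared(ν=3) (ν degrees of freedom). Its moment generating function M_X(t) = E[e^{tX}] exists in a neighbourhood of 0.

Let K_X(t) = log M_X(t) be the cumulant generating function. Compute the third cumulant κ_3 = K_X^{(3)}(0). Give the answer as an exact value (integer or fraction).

κ_3 = d^3K/dt^3 |_{t=0} = 24

M_X(t) = (1 - 2*t)^(-3/2)
K_X(t) = log M_X(t) = -3*log(1 - 2*t)/2
dK/dt = -3/(2*t - 1)
d^2K/dt^2 = 6/(4*t^2 - 4*t + 1)
d^3K/dt^3 = -24/(8*t^3 - 12*t^2 + 6*t - 1)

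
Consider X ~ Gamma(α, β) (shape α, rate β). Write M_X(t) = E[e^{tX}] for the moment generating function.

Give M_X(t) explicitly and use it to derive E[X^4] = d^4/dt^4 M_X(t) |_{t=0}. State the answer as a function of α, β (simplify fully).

E[X^4] = M′′′′(0) = α*(α^3 + 6*α^2 + 11*α + 6)/β^4

M_X(t) = (β/(β - t))^α
M′(t) = -α*β^α*(1/(β - t))^α/(-β + t)
M′′(t) = (α^2*β^α*(1/(β - t))^α + α*β^α*(1/(β - t))^α)/(β^2 - 2*β*t + t^2)
M′′′(t) = (-α^3*β^α*(1/(β - t))^α - 3*α^2*β^α*(1/(β - t))^α - 2*α*β^α*(1/(β - t))^α)/(-β^3 + 3*β^2*t - 3*β*t^2 + t^3)
M′′′′(t) = (α^4*β^α*(1/(β - t))^α + 6*α^3*β^α*(1/(β - t))^α + 11*α^2*β^α*(1/(β - t))^α + 6*α*β^α*(1/(β - t))^α)/(β^4 - 4*β^3*t + 6*β^2*t^2 - 4*β*t^3 + t^4)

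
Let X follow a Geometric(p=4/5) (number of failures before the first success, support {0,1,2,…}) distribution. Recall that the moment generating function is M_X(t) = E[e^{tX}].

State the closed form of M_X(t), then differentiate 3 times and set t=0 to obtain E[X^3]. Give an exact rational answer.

E[X^3] = D^3[M](0) = 23/32

M_X(t) = 4/(5*(1 - e^(t)/5))
D^3[M](t) = (4*e^(3*t) + 80*e^(2*t) + 100*e^(t))/(e^(4*t) - 20*e^(3*t) + 150*e^(2*t) - 500*e^(t) + 625)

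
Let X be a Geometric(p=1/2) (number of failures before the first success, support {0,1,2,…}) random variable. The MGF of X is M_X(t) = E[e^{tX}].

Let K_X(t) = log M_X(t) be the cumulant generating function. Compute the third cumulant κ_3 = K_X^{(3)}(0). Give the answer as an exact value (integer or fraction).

M_X(t) = 1/(2*(1 - e^(t)/2))
K_X(t) = log M_X(t) = -log(1 - e^(t)/2) - log(2)
dK/dt = -e^(t)/(e^(t) - 2)
d^2K/dt^2 = 2*e^(t)/(e^(2*t) - 4*e^(t) + 4)
d^3K/dt^3 = (-2*e^(2*t) - 4*e^(t))/(e^(3*t) - 6*e^(2*t) + 12*e^(t) - 8)

κ_3 = d^3K/dt^3 |_{t=0} = 6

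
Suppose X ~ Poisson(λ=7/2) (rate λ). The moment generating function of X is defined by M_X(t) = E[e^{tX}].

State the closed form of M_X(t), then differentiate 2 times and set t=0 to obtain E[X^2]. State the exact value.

E[X^2] = D^2[M](0) = 63/4

M_X(t) = e^(7*e^(t)/2 - 7/2)
D^2[M](t) = (49*e^(2*t)*e^(7*e^(t)/2) + 14*e^(t)*e^(7*e^(t)/2))*e^(-7/2)/4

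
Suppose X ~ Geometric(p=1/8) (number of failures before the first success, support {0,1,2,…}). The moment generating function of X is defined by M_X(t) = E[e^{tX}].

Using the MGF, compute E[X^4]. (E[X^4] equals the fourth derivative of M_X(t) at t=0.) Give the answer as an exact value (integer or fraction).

M_X(t) = 1/(8*(1 - 7*e^(t)/8))
M^(4)(t) = (-2401*e^(4*t) - 30184*e^(3*t) - 34496*e^(2*t) - 3584*e^(t))/(16807*e^(5*t) - 96040*e^(4*t) + 219520*e^(3*t) - 250880*e^(2*t) + 143360*e^(t) - 32768)

E[X^4] = M^(4)(0) = 70665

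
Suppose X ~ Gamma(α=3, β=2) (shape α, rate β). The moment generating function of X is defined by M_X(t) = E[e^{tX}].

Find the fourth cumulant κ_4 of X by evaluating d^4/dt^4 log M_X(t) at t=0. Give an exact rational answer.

M_X(t) = 8/(2 - t)^3
K_X(t) = log M_X(t) = -3*log(2 - t) + 3*log(2)
dK/dt = -3/(t - 2)
d^2K/dt^2 = 3/(t^2 - 4*t + 4)
d^3K/dt^3 = -6/(t^3 - 6*t^2 + 12*t - 8)
d^4K/dt^4 = 18/(t^4 - 8*t^3 + 24*t^2 - 32*t + 16)

κ_4 = d^4K/dt^4 |_{t=0} = 9/8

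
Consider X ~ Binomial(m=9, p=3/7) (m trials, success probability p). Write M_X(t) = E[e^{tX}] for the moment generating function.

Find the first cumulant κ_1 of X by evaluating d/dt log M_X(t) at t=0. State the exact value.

κ_1 = K′(0) = 27/7

M_X(t) = (3*e^(t)/7 + 4/7)^9
K_X(t) = log M_X(t) = 9*log(3*e^(t)/7 + 4/7)
K′(t) = 27*e^(t)/(3*e^(t) + 4)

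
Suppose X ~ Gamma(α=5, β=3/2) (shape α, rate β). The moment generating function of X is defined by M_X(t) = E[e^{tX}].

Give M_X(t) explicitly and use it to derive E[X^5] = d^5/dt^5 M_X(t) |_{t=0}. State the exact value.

M_X(t) = 243/(32*(3/2 - t)^5)
M′(t) = 2430/(64*t^6 - 576*t^5 + 2160*t^4 - 4320*t^3 + 4860*t^2 - 2916*t + 729)
M′′(t) = -29160/(128*t^7 - 1344*t^6 + 6048*t^5 - 15120*t^4 + 22680*t^3 - 20412*t^2 + 10206*t - 2187)
M′′′(t) = 408240/(256*t^8 - 3072*t^7 + 16128*t^6 - 48384*t^5 + 90720*t^4 - 108864*t^3 + 81648*t^2 - 34992*t + 6561)
M′′′′(t) = -6531840/(512*t^9 - 6912*t^8 + 41472*t^7 - 145152*t^6 + 326592*t^5 - 489888*t^4 + 489888*t^3 - 314928*t^2 + 118098*t - 19683)
M′′′′′(t) = 117573120/(1024*t^10 - 15360*t^9 + 103680*t^8 - 414720*t^7 + 1088640*t^6 - 1959552*t^5 + 2449440*t^4 - 2099520*t^3 + 1180980*t^2 - 393660*t + 59049)

E[X^5] = M′′′′′(0) = 17920/9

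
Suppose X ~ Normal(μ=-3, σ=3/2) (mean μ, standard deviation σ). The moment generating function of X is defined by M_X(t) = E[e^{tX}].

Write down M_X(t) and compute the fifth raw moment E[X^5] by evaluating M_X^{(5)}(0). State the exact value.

M_X(t) = e^(9*t^2/8 - 3*t)
D^5[M](t) = (59049*t^5*e^(9*t^2/8) - 393660*t^4*e^(9*t^2/8) + 1312200*t^3*e^(9*t^2/8) - 2449440*t^2*e^(9*t^2/8) + 2507760*t*e^(9*t^2/8) - 1104192*e^(9*t^2/8))*e^(-3*t)/1024

E[X^5] = D^5[M](0) = -17253/16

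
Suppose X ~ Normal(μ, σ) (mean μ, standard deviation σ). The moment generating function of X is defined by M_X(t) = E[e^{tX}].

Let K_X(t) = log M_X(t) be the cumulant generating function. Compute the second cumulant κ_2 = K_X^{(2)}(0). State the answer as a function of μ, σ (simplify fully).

κ_2 = D^2[K](0) = σ^2

M_X(t) = e^(μ*t + σ^2*t^2/2)
K_X(t) = log M_X(t) = μ*t + σ^2*t^2/2
D^2[K](t) = σ^2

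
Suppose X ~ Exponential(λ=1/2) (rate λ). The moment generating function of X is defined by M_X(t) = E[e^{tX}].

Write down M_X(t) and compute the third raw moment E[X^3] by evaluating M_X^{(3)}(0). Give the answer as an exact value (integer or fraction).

M_X(t) = 1/(2*(1/2 - t))
M^(3)(t) = 48/(16*t^4 - 32*t^3 + 24*t^2 - 8*t + 1)

E[X^3] = M^(3)(0) = 48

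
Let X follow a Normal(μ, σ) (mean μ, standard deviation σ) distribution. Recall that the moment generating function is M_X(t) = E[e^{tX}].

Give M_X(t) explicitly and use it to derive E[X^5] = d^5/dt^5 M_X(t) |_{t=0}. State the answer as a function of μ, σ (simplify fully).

M_X(t) = e^(μ*t + σ^2*t^2/2)
M′(t) = μ*e^(μ*t)*e^(σ^2*t^2/2) + σ^2*t*e^(μ*t)*e^(σ^2*t^2/2)
M′′(t) = μ^2*e^(μ*t)*e^(σ^2*t^2/2) + 2*μ*σ^2*t*e^(μ*t)*e^(σ^2*t^2/2) + σ^4*t^2*e^(μ*t)*e^(σ^2*t^2/2) + σ^2*e^(μ*t)*e^(σ^2*t^2/2)

E[X^5] = M′′′′′(0) = μ*(μ^4 + 10*μ^2*σ^2 + 15*σ^4)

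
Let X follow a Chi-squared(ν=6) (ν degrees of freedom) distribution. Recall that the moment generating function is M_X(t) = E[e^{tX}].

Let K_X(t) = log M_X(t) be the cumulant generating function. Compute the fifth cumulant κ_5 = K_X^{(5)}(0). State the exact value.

κ_5 = d^5K/dt^5 |_{t=0} = 2304

M_X(t) = (1 - 2*t)^(-3)
K_X(t) = log M_X(t) = -3*log(1 - 2*t)
dK/dt = -6/(2*t - 1)
d^2K/dt^2 = 12/(4*t^2 - 4*t + 1)
d^3K/dt^3 = -48/(8*t^3 - 12*t^2 + 6*t - 1)
d^4K/dt^4 = 288/(16*t^4 - 32*t^3 + 24*t^2 - 8*t + 1)
d^5K/dt^5 = -2304/(32*t^5 - 80*t^4 + 80*t^3 - 40*t^2 + 10*t - 1)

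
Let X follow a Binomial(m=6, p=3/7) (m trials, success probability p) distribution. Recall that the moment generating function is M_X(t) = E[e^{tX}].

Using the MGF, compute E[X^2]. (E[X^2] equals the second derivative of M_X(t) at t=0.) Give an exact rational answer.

E[X^2] = d^2M/dt^2 |_{t=0} = 396/49

M_X(t) = (3*e^(t)/7 + 4/7)^6
dM/dt = 4374*e^(6*t)/117649 + 29160*e^(5*t)/117649 + 77760*e^(4*t)/117649 + 103680*e^(3*t)/117649 + 69120*e^(2*t)/117649 + 18432*e^(t)/117649
d^2M/dt^2 = 26244*e^(6*t)/117649 + 145800*e^(5*t)/117649 + 311040*e^(4*t)/117649 + 311040*e^(3*t)/117649 + 138240*e^(2*t)/117649 + 18432*e^(t)/117649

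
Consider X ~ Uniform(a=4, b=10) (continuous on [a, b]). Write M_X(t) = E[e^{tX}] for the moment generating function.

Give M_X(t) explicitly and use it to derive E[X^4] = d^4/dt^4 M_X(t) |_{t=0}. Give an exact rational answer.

M_X(t) = (e^(10*t) - e^(4*t))/(6*t)

E[X^4] = M^(4)(0) = 16496/5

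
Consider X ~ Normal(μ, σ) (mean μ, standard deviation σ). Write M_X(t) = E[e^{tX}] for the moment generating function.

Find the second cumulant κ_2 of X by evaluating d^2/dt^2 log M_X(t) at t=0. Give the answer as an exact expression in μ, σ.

κ_2 = K′′(0) = σ^2

M_X(t) = e^(μ*t + σ^2*t^2/2)
K_X(t) = log M_X(t) = μ*t + σ^2*t^2/2
K′(t) = μ + σ^2*t
K′′(t) = σ^2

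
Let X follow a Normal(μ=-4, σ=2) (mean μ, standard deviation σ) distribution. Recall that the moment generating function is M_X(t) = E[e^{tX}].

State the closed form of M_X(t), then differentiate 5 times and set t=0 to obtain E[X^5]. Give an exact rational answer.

E[X^5] = M^(5)(0) = -4544

M_X(t) = e^(2*t^2 - 4*t)
M^(5)(t) = (1024*t^5*e^(2*t^2) - 5120*t^4*e^(2*t^2) + 12800*t^3*e^(2*t^2) - 17920*t^2*e^(2*t^2) + 13760*t*e^(2*t^2) - 4544*e^(2*t^2))*e^(-4*t)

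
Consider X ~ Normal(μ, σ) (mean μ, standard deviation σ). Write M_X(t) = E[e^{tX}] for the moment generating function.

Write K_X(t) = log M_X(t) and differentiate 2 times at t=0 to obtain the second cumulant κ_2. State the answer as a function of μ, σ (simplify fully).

κ_2 = d^2K/dt^2 |_{t=0} = σ^2

M_X(t) = e^(μ*t + σ^2*t^2/2)
K_X(t) = log M_X(t) = μ*t + σ^2*t^2/2
dK/dt = μ + σ^2*t
d^2K/dt^2 = σ^2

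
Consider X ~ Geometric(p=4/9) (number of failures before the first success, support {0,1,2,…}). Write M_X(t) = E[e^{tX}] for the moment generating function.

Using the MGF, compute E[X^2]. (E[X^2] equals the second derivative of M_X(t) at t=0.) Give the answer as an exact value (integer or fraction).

M_X(t) = 4/(9*(1 - 5*e^(t)/9))
dM/dt = 20*e^(t)/(25*e^(2*t) - 90*e^(t) + 81)
d^2M/dt^2 = (-100*e^(2*t) - 180*e^(t))/(125*e^(3*t) - 675*e^(2*t) + 1215*e^(t) - 729)

E[X^2] = d^2M/dt^2 |_{t=0} = 35/8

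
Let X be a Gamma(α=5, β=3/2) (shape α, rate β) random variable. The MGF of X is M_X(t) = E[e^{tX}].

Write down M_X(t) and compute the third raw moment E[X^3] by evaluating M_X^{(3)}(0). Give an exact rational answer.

E[X^3] = M′′′(0) = 560/9

M_X(t) = 243/(32*(3/2 - t)^5)
M′(t) = 2430/(64*t^6 - 576*t^5 + 2160*t^4 - 4320*t^3 + 4860*t^2 - 2916*t + 729)
M′′(t) = -29160/(128*t^7 - 1344*t^6 + 6048*t^5 - 15120*t^4 + 22680*t^3 - 20412*t^2 + 10206*t - 2187)
M′′′(t) = 408240/(256*t^8 - 3072*t^7 + 16128*t^6 - 48384*t^5 + 90720*t^4 - 108864*t^3 + 81648*t^2 - 34992*t + 6561)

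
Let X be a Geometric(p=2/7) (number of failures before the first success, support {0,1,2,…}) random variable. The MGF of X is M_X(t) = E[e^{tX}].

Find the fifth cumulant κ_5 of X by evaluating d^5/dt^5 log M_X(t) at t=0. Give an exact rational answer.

κ_5 = K^(5)(0) = 5565

M_X(t) = 2/(7*(1 - 5*e^(t)/7))
K_X(t) = log M_X(t) = -log(1 - 5*e^(t)/7) - log(7) + log(2)
K^(5)(t) = (-4375*e^(4*t) - 67375*e^(3*t) - 94325*e^(2*t) - 12005*e^(t))/(3125*e^(5*t) - 21875*e^(4*t) + 61250*e^(3*t) - 85750*e^(2*t) + 60025*e^(t) - 16807)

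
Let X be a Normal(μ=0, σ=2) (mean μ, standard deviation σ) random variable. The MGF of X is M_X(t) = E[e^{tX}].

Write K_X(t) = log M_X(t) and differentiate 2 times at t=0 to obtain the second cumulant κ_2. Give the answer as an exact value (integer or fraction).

κ_2 = D^2[K](0) = 4

M_X(t) = e^(2*t^2)
K_X(t) = log M_X(t) = 2*t^2
D^2[K](t) = 4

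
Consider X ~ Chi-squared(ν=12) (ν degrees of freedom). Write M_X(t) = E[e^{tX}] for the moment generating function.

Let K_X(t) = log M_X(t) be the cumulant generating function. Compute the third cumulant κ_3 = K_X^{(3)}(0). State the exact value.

M_X(t) = (1 - 2*t)^(-6)
K_X(t) = log M_X(t) = -6*log(1 - 2*t)
dK/dt = -12/(2*t - 1)
d^2K/dt^2 = 24/(4*t^2 - 4*t + 1)
d^3K/dt^3 = -96/(8*t^3 - 12*t^2 + 6*t - 1)

κ_3 = d^3K/dt^3 |_{t=0} = 96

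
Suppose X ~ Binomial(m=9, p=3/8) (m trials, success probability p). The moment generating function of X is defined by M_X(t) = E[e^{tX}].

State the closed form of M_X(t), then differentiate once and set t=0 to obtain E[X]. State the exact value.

M_X(t) = (3*e^(t)/8 + 5/8)^9

E[X] = M′(0) = 27/8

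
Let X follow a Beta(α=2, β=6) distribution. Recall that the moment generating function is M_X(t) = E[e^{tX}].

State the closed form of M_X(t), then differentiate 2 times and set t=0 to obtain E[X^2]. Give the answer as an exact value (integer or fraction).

M_X(t) = ₁F₁(2; 8; t)
M′(t) = ₁F₁(3; 9; t)/4
M′′(t) = ₁F₁(4; 10; t)/12

E[X^2] = M′′(0) = 1/12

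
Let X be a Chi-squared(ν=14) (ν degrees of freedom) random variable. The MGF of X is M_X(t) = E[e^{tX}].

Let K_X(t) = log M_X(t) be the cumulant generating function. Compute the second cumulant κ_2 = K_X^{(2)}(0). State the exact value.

κ_2 = K^(2)(0) = 28

M_X(t) = (1 - 2*t)^(-7)
K_X(t) = log M_X(t) = -7*log(1 - 2*t)
K^(2)(t) = 28/(4*t^2 - 4*t + 1)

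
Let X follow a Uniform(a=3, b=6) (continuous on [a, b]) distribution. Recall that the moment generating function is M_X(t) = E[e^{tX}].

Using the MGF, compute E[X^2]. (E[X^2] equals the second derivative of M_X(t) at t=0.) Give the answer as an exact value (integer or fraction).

E[X^2] = M′′(0) = 21

M_X(t) = (e^(6*t) - e^(3*t))/(3*t)
M′(t) = (6*t*e^(6*t) - 3*t*e^(3*t) - e^(6*t) + e^(3*t))/(3*t^2)
M′′(t) = (36*t^2*e^(6*t) - 9*t^2*e^(3*t) - 12*t*e^(6*t) + 6*t*e^(3*t) + 2*e^(6*t) - 2*e^(3*t))/(3*t^3)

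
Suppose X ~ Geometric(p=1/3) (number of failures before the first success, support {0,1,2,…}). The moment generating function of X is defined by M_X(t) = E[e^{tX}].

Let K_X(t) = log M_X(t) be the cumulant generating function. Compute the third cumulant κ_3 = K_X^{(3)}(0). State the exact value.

M_X(t) = 1/(3*(1 - 2*e^(t)/3))
K_X(t) = log M_X(t) = -log(1 - 2*e^(t)/3) - log(3)
K^(3)(t) = (-12*e^(2*t) - 18*e^(t))/(8*e^(3*t) - 36*e^(2*t) + 54*e^(t) - 27)

κ_3 = K^(3)(0) = 30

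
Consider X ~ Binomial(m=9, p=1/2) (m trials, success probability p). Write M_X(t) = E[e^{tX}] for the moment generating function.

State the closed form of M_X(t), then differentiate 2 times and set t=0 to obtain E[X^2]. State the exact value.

M_X(t) = (e^(t)/2 + 1/2)^9
M^(2)(t) = 81*e^(9*t)/512 + 9*e^(8*t)/8 + 441*e^(7*t)/128 + 189*e^(6*t)/32 + 1575*e^(5*t)/256 + 63*e^(4*t)/16 + 189*e^(3*t)/128 + 9*e^(2*t)/32 + 9*e^(t)/512

E[X^2] = M^(2)(0) = 45/2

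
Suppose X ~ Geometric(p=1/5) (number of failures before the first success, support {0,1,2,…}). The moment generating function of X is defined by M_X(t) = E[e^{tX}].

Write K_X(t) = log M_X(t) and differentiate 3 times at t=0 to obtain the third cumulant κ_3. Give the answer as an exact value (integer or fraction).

M_X(t) = 1/(5*(1 - 4*e^(t)/5))
K_X(t) = log M_X(t) = -log(1 - 4*e^(t)/5) - log(5)
K′(t) = -4*e^(t)/(4*e^(t) - 5)
K′′(t) = 20*e^(t)/(16*e^(2*t) - 40*e^(t) + 25)
K′′′(t) = (-80*e^(2*t) - 100*e^(t))/(64*e^(3*t) - 240*e^(2*t) + 300*e^(t) - 125)

κ_3 = K′′′(0) = 180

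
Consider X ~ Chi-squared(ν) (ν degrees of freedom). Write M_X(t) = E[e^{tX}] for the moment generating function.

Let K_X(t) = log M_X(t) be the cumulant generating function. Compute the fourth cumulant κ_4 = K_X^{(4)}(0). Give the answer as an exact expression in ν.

M_X(t) = (1 - 2*t)^(-ν/2)
K_X(t) = log M_X(t) = -ν*log(1 - 2*t)/2
K′(t) = -ν/(2*t - 1)
K′′(t) = 2*ν/(4*t^2 - 4*t + 1)
K′′′(t) = -8*ν/(8*t^3 - 12*t^2 + 6*t - 1)
K′′′′(t) = 48*ν/(16*t^4 - 32*t^3 + 24*t^2 - 8*t + 1)

κ_4 = K′′′′(0) = 48*ν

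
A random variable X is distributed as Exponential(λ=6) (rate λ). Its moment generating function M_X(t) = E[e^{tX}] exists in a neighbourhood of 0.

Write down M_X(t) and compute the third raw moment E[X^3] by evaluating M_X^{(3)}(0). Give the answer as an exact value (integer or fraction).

E[X^3] = M^(3)(0) = 1/36

M_X(t) = 6/(6 - t)
M^(3)(t) = 36/(t^4 - 24*t^3 + 216*t^2 - 864*t + 1296)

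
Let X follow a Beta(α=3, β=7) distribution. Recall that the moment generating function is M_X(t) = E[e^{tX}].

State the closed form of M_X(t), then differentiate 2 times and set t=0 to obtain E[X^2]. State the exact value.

E[X^2] = D^2[M](0) = 6/55

M_X(t) = ₁F₁(3; 10; t)
D^2[M](t) = 6*₁F₁(5; 12; t)/55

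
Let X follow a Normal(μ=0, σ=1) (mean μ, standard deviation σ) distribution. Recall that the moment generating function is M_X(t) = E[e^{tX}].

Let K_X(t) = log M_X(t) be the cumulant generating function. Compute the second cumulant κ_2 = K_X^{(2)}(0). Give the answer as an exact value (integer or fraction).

κ_2 = K′′(0) = 1

M_X(t) = e^(t^2/2)
K_X(t) = log M_X(t) = t^2/2
K′(t) = t
K′′(t) = 1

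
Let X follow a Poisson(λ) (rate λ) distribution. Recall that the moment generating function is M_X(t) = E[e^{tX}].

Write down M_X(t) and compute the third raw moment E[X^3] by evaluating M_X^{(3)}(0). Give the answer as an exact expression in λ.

E[X^3] = D^3[M](0) = λ*(λ^2 + 3*λ + 1)

M_X(t) = e^(λ*(e^(t) - 1))
D^3[M](t) = (λ^3*e^(3*t)*e^(λ*e^(t)) + 3*λ^2*e^(2*t)*e^(λ*e^(t)) + λ*e^(t)*e^(λ*e^(t)))*e^(-λ)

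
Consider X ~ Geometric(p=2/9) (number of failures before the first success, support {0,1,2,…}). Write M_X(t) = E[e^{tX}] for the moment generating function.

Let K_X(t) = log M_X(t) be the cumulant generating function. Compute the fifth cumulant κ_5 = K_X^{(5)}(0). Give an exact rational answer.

κ_5 = D^5[K](0) = 23940

M_X(t) = 2/(9*(1 - 7*e^(t)/9))
K_X(t) = log M_X(t) = -log(1 - 7*e^(t)/9) - 2*log(3) + log(2)
D^5[K](t) = (-21609*e^(4*t) - 305613*e^(3*t) - 392931*e^(2*t) - 45927*e^(t))/(16807*e^(5*t) - 108045*e^(4*t) + 277830*e^(3*t) - 357210*e^(2*t) + 229635*e^(t) - 59049)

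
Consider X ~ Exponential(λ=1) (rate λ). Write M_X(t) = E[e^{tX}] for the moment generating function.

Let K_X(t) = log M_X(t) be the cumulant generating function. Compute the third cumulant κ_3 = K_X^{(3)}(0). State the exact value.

κ_3 = D^3[K](0) = 2

M_X(t) = 1/(1 - t)
K_X(t) = log M_X(t) = -log(1 - t)
D^3[K](t) = -2/(t^3 - 3*t^2 + 3*t - 1)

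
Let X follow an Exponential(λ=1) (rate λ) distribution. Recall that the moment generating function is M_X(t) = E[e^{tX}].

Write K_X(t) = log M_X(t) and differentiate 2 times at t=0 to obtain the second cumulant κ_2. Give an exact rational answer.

M_X(t) = 1/(1 - t)
K_X(t) = log M_X(t) = -log(1 - t)
dK/dt = -1/(t - 1)
d^2K/dt^2 = 1/(t^2 - 2*t + 1)

κ_2 = d^2K/dt^2 |_{t=0} = 1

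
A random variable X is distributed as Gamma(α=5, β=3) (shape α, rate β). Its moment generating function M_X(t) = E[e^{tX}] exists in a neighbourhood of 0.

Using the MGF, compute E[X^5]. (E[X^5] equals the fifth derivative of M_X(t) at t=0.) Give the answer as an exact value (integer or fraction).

E[X^5] = D^5[M](0) = 560/9

M_X(t) = 243/(3 - t)^5
D^5[M](t) = 3674160/(t^10 - 30*t^9 + 405*t^8 - 3240*t^7 + 17010*t^6 - 61236*t^5 + 153090*t^4 - 262440*t^3 + 295245*t^2 - 196830*t + 59049)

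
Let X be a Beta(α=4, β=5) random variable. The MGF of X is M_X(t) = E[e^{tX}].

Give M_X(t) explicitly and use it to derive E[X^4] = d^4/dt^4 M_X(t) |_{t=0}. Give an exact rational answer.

M_X(t) = ₁F₁(4; 9; t)
M′(t) = 4*₁F₁(5; 10; t)/9
M′′(t) = 2*₁F₁(6; 11; t)/9
M′′′(t) = 4*₁F₁(7; 12; t)/33
M′′′′(t) = 7*₁F₁(8; 13; t)/99

E[X^4] = M′′′′(0) = 7/99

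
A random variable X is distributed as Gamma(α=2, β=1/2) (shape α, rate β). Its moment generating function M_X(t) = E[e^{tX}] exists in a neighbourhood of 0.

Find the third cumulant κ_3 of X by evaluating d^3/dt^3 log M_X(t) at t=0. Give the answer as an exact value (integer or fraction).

M_X(t) = 1/(4*(1/2 - t)^2)
K_X(t) = log M_X(t) = -2*log(1/2 - t) - 2*log(2)
K′(t) = -4/(2*t - 1)
K′′(t) = 8/(4*t^2 - 4*t + 1)
K′′′(t) = -32/(8*t^3 - 12*t^2 + 6*t - 1)

κ_3 = K′′′(0) = 32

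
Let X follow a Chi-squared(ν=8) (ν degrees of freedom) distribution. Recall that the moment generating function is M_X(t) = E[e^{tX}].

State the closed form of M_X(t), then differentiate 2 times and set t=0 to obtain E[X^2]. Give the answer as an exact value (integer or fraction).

M_X(t) = (1 - 2*t)^(-4)
M′(t) = -8/(32*t^5 - 80*t^4 + 80*t^3 - 40*t^2 + 10*t - 1)
M′′(t) = 80/(64*t^6 - 192*t^5 + 240*t^4 - 160*t^3 + 60*t^2 - 12*t + 1)

E[X^2] = M′′(0) = 80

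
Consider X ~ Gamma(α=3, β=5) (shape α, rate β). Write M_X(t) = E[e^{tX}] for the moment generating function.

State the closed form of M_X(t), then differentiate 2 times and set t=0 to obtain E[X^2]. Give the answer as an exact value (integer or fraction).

E[X^2] = M′′(0) = 12/25

M_X(t) = 125/(5 - t)^3
M′(t) = 375/(t^4 - 20*t^3 + 150*t^2 - 500*t + 625)
M′′(t) = -1500/(t^5 - 25*t^4 + 250*t^3 - 1250*t^2 + 3125*t - 3125)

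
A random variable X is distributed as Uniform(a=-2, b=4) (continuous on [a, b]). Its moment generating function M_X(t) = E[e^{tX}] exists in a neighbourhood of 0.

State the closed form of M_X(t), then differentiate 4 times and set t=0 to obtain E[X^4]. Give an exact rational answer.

M_X(t) = (e^(4*t) - e^(-2*t))/(6*t)
M^(4)(t) = (128*t^4*e^(6*t) - 8*t^4 - 128*t^3*e^(6*t) - 16*t^3 + 96*t^2*e^(6*t) - 24*t^2 - 48*t*e^(6*t) - 24*t + 12*e^(6*t) - 12)*e^(-2*t)/(3*t^5)

E[X^4] = M^(4)(0) = 176/5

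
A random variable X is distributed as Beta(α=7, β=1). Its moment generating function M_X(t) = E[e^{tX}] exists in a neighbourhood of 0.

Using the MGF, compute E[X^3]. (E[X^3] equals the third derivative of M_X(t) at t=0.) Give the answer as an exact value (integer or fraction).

M_X(t) = ₁F₁(7; 8; t)
M^(3)(t) = 7*₁F₁(10; 11; t)/10

E[X^3] = M^(3)(0) = 7/10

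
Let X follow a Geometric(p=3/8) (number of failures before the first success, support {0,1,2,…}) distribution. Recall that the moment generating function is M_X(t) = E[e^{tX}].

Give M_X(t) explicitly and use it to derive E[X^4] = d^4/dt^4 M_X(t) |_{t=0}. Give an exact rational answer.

M_X(t) = 3/(8*(1 - 5*e^(t)/8))
D^4[M](t) = (-1875*e^(4*t) - 33000*e^(3*t) - 52800*e^(2*t) - 7680*e^(t))/(3125*e^(5*t) - 25000*e^(4*t) + 80000*e^(3*t) - 128000*e^(2*t) + 102400*e^(t) - 32768)

E[X^4] = D^4[M](0) = 10595/27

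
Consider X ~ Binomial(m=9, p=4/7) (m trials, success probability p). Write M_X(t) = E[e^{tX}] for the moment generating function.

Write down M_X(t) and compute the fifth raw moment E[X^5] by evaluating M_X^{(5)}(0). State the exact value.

M_X(t) = (4*e^(t)/7 + 3/7)^9

E[X^5] = M^(5)(0) = 16457148/2401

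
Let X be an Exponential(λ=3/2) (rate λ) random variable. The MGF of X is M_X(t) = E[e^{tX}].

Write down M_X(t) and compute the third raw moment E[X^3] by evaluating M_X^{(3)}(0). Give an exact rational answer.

E[X^3] = D^3[M](0) = 16/9

M_X(t) = 3/(2*(3/2 - t))
D^3[M](t) = 144/(16*t^4 - 96*t^3 + 216*t^2 - 216*t + 81)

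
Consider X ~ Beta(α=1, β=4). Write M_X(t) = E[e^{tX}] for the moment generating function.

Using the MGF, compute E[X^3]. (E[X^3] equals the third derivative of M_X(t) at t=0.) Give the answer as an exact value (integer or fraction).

M_X(t) = ₁F₁(1; 5; t)
D^3[M](t) = ₁F₁(4; 8; t)/35

E[X^3] = D^3[M](0) = 1/35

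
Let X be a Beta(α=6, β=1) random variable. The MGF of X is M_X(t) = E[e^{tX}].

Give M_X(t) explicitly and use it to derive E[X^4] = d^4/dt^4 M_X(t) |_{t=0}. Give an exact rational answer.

E[X^4] = D^4[M](0) = 3/5

M_X(t) = ₁F₁(6; 7; t)
D^4[M](t) = 3*₁F₁(10; 11; t)/5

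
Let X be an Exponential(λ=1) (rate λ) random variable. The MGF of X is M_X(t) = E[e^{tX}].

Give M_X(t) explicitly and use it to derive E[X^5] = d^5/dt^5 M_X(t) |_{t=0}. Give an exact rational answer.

M_X(t) = 1/(1 - t)
D^5[M](t) = 120/(t^6 - 6*t^5 + 15*t^4 - 20*t^3 + 15*t^2 - 6*t + 1)

E[X^5] = D^5[M](0) = 120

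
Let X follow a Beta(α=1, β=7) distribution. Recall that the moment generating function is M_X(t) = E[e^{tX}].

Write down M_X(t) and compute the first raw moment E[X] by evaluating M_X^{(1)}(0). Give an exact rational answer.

E[X] = M^(1)(0) = 1/8

M_X(t) = ₁F₁(1; 8; t)
M^(1)(t) = ₁F₁(2; 9; t)/8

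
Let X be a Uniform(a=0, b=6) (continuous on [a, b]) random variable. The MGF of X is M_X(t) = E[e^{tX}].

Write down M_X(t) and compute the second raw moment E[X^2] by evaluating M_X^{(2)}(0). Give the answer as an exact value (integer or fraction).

E[X^2] = M^(2)(0) = 12

M_X(t) = (e^(6*t) - 1)/(6*t)
M^(2)(t) = (18*t^2*e^(6*t) - 6*t*e^(6*t) + e^(6*t) - 1)/(3*t^3)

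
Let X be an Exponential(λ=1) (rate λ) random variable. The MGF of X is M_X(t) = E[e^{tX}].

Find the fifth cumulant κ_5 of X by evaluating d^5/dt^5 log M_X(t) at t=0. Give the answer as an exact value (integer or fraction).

M_X(t) = 1/(1 - t)
K_X(t) = log M_X(t) = -log(1 - t)
K′(t) = -1/(t - 1)
K′′(t) = 1/(t^2 - 2*t + 1)
K′′′(t) = -2/(t^3 - 3*t^2 + 3*t - 1)
K′′′′(t) = 6/(t^4 - 4*t^3 + 6*t^2 - 4*t + 1)
K′′′′′(t) = -24/(t^5 - 5*t^4 + 10*t^3 - 10*t^2 + 5*t - 1)

κ_5 = K′′′′′(0) = 24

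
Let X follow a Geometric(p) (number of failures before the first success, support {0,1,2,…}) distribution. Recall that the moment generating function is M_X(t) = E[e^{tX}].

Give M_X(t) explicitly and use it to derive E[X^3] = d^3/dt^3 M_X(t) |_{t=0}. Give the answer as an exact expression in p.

E[X^3] = d^3M/dt^3 |_{t=0} = -1 + 7/p - 12/p^2 + 6/p^3

M_X(t) = p/(-(1 - p)*e^(t) + 1)
dM/dt = (-p^2*e^(t) + p*e^(t))/(p^2*e^(2*t) - 2*p*e^(2*t) + 2*p*e^(t) + e^(2*t) - 2*e^(t) + 1)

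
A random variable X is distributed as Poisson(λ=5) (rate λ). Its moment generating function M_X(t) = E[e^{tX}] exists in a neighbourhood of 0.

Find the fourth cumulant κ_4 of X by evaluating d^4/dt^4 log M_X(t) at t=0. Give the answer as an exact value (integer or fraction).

M_X(t) = e^(5*e^(t) - 5)
K_X(t) = log M_X(t) = 5*e^(t) - 5
K′(t) = 5*e^(t)
K′′(t) = 5*e^(t)
K′′′(t) = 5*e^(t)
K′′′′(t) = 5*e^(t)

κ_4 = K′′′′(0) = 5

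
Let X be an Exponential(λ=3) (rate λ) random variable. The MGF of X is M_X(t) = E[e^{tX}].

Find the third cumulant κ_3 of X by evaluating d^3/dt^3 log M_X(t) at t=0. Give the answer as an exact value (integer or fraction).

κ_3 = K′′′(0) = 2/27

M_X(t) = 3/(3 - t)
K_X(t) = log M_X(t) = -log(3 - t) + log(3)
K′(t) = -1/(t - 3)
K′′(t) = 1/(t^2 - 6*t + 9)
K′′′(t) = -2/(t^3 - 9*t^2 + 27*t - 27)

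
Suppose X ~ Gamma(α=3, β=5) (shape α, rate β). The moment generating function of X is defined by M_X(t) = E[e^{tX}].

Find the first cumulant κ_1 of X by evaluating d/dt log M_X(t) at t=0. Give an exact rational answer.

M_X(t) = 125/(5 - t)^3
K_X(t) = log M_X(t) = -3*log(5 - t) + 3*log(5)
K^(1)(t) = -3/(t - 5)

κ_1 = K^(1)(0) = 3/5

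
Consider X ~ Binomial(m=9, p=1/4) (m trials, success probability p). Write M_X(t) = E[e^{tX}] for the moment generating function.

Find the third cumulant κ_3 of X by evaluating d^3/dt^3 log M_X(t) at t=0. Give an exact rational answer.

κ_3 = D^3[K](0) = 27/32

M_X(t) = (e^(t)/4 + 3/4)^9
K_X(t) = log M_X(t) = 9*log(e^(t)/4 + 3/4)
D^3[K](t) = (-27*e^(2*t) + 81*e^(t))/(e^(3*t) + 9*e^(2*t) + 27*e^(t) + 27)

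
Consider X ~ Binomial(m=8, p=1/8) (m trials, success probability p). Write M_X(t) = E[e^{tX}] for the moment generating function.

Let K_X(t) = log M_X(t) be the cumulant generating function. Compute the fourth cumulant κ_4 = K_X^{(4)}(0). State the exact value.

M_X(t) = (e^(t)/8 + 7/8)^8
K_X(t) = log M_X(t) = 8*log(e^(t)/8 + 7/8)
K^(4)(t) = (56*e^(3*t) - 1568*e^(2*t) + 2744*e^(t))/(e^(4*t) + 28*e^(3*t) + 294*e^(2*t) + 1372*e^(t) + 2401)

κ_4 = K^(4)(0) = 77/256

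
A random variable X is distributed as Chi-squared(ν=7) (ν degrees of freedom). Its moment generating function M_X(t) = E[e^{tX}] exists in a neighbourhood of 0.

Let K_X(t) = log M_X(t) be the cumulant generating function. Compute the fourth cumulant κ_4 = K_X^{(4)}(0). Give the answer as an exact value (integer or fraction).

M_X(t) = (1 - 2*t)^(-7/2)
K_X(t) = log M_X(t) = -7*log(1 - 2*t)/2
K^(4)(t) = 336/(16*t^4 - 32*t^3 + 24*t^2 - 8*t + 1)

κ_4 = K^(4)(0) = 336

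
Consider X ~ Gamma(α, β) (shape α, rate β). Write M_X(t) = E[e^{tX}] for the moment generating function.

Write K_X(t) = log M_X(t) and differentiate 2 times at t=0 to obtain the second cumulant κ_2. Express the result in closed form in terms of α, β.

M_X(t) = (β/(β - t))^α
K_X(t) = log M_X(t) = α*(log(β) - log(β - t))
K^(2)(t) = α/(β^2 - 2*β*t + t^2)

κ_2 = K^(2)(0) = α/β^2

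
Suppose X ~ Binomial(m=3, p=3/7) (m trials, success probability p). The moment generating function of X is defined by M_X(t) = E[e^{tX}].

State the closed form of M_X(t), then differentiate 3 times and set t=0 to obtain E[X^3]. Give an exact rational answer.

E[X^3] = D^3[M](0) = 1737/343

M_X(t) = (3*e^(t)/7 + 4/7)^3
D^3[M](t) = 729*e^(3*t)/343 + 864*e^(2*t)/343 + 144*e^(t)/343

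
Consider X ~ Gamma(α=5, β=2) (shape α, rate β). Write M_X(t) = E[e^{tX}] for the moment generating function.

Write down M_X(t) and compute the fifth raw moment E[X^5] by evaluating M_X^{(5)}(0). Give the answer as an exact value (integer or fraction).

M_X(t) = 32/(2 - t)^5
D^5[M](t) = 483840/(t^10 - 20*t^9 + 180*t^8 - 960*t^7 + 3360*t^6 - 8064*t^5 + 13440*t^4 - 15360*t^3 + 11520*t^2 - 5120*t + 1024)

E[X^5] = D^5[M](0) = 945/2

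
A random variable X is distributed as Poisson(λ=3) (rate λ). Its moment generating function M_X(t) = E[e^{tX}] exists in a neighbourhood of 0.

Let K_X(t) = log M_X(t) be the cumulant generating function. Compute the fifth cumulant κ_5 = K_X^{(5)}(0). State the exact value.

M_X(t) = e^(3*e^(t) - 3)
K_X(t) = log M_X(t) = 3*e^(t) - 3
K^(5)(t) = 3*e^(t)

κ_5 = K^(5)(0) = 3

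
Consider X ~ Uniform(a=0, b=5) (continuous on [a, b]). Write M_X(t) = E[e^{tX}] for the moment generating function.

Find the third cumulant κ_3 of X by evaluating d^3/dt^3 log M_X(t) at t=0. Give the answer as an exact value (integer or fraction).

κ_3 = D^3[K](0) = 0

M_X(t) = (e^(5*t) - 1)/(5*t)
K_X(t) = log M_X(t) = -log(t) + log(e^(5*t) - 1) - log(5)
D^3[K](t) = (125*t^3*e^(10*t) + 125*t^3*e^(5*t) - 2*e^(15*t) + 6*e^(10*t) - 6*e^(5*t) + 2)/(t^3*e^(15*t) - 3*t^3*e^(10*t) + 3*t^3*e^(5*t) - t^3)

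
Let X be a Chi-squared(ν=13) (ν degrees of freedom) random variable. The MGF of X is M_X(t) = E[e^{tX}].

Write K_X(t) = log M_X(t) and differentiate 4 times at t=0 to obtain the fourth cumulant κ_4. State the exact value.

M_X(t) = (1 - 2*t)^(-13/2)
K_X(t) = log M_X(t) = -13*log(1 - 2*t)/2
K′(t) = -13/(2*t - 1)
K′′(t) = 26/(4*t^2 - 4*t + 1)
K′′′(t) = -104/(8*t^3 - 12*t^2 + 6*t - 1)
K′′′′(t) = 624/(16*t^4 - 32*t^3 + 24*t^2 - 8*t + 1)

κ_4 = K′′′′(0) = 624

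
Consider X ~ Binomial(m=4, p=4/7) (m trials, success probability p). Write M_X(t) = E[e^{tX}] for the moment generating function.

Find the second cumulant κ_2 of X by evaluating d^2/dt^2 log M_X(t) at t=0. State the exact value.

M_X(t) = (4*e^(t)/7 + 3/7)^4
K_X(t) = log M_X(t) = 4*log(4*e^(t)/7 + 3/7)
K′(t) = 16*e^(t)/(4*e^(t) + 3)
K′′(t) = 48*e^(t)/(16*e^(2*t) + 24*e^(t) + 9)

κ_2 = K′′(0) = 48/49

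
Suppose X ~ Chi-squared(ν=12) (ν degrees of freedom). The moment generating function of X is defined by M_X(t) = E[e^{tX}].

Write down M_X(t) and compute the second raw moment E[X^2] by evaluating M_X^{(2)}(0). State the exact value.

M_X(t) = (1 - 2*t)^(-6)
M^(2)(t) = 168/(256*t^8 - 1024*t^7 + 1792*t^6 - 1792*t^5 + 1120*t^4 - 448*t^3 + 112*t^2 - 16*t + 1)

E[X^2] = M^(2)(0) = 168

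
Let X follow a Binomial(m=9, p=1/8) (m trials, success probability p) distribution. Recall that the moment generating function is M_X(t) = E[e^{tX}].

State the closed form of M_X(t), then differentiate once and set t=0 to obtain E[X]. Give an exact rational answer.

M_X(t) = (e^(t)/8 + 7/8)^9

E[X] = D[M](0) = 9/8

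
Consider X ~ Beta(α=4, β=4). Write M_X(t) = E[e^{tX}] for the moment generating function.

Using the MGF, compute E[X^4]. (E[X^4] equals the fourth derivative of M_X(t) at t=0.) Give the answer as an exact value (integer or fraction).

M_X(t) = ₁F₁(4; 8; t)
dM/dt = ₁F₁(5; 9; t)/2
d^2M/dt^2 = 5*₁F₁(6; 10; t)/18
d^3M/dt^3 = ₁F₁(7; 11; t)/6
d^4M/dt^4 = 7*₁F₁(8; 12; t)/66

E[X^4] = d^4M/dt^4 |_{t=0} = 7/66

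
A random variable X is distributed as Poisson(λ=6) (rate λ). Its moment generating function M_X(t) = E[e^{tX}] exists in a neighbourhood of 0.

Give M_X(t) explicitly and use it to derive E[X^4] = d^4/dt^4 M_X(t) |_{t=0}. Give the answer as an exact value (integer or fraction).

M_X(t) = e^(6*e^(t) - 6)
M^(4)(t) = (1296*e^(4*t)*e^(6*e^(t)) + 1296*e^(3*t)*e^(6*e^(t)) + 252*e^(2*t)*e^(6*e^(t)) + 6*e^(t)*e^(6*e^(t)))*e^(-6)

E[X^4] = M^(4)(0) = 2850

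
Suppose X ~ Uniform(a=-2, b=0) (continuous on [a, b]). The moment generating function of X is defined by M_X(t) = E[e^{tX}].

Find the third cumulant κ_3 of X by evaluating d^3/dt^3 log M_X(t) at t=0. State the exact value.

M_X(t) = (1 - e^(-2*t))/(2*t)
K_X(t) = log M_X(t) = -log(t) + log(1 - e^(-2*t)) - log(2)
K′(t) = (2*t - e^(2*t) + 1)/(t*e^(2*t) - t)
K′′(t) = (-4*t^2*e^(2*t) + e^(4*t) - 2*e^(2*t) + 1)/(t^2*e^(4*t) - 2*t^2*e^(2*t) + t^2)
K′′′(t) = (8*t^3*e^(4*t) + 8*t^3*e^(2*t) - 2*e^(6*t) + 6*e^(4*t) - 6*e^(2*t) + 2)/(t^3*e^(6*t) - 3*t^3*e^(4*t) + 3*t^3*e^(2*t) - t^3)

κ_3 = K′′′(0) = 0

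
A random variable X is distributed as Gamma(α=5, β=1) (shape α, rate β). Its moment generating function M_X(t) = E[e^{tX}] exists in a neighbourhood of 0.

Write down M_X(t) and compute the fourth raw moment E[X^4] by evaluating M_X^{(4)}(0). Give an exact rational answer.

M_X(t) = (1 - t)^(-5)
M^(4)(t) = -1680/(t^9 - 9*t^8 + 36*t^7 - 84*t^6 + 126*t^5 - 126*t^4 + 84*t^3 - 36*t^2 + 9*t - 1)

E[X^4] = M^(4)(0) = 1680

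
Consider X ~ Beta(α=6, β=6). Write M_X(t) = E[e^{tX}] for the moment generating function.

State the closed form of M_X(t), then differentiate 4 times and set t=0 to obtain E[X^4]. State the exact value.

E[X^4] = M′′′′(0) = 6/65

M_X(t) = ₁F₁(6; 12; t)
M′(t) = ₁F₁(7; 13; t)/2
M′′(t) = 7*₁F₁(8; 14; t)/26
M′′′(t) = 2*₁F₁(9; 15; t)/13
M′′′′(t) = 6*₁F₁(10; 16; t)/65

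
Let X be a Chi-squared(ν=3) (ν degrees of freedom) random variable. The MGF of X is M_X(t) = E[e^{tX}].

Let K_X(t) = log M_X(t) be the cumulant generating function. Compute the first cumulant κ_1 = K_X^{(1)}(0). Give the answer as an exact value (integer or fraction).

M_X(t) = (1 - 2*t)^(-3/2)
K_X(t) = log M_X(t) = -3*log(1 - 2*t)/2
K′(t) = -3/(2*t - 1)

κ_1 = K′(0) = 3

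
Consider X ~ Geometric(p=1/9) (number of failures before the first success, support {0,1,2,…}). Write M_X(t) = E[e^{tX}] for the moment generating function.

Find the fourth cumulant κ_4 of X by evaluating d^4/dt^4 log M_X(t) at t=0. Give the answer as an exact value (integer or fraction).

κ_4 = d^4K/dt^4 |_{t=0} = 31176

M_X(t) = 1/(9*(1 - 8*e^(t)/9))
K_X(t) = log M_X(t) = -log(1 - 8*e^(t)/9) - 2*log(3)
dK/dt = -8*e^(t)/(8*e^(t) - 9)
d^2K/dt^2 = 72*e^(t)/(64*e^(2*t) - 144*e^(t) + 81)
d^3K/dt^3 = (-576*e^(2*t) - 648*e^(t))/(512*e^(3*t) - 1728*e^(2*t) + 1944*e^(t) - 729)
d^4K/dt^4 = (4608*e^(3*t) + 20736*e^(2*t) + 5832*e^(t))/(4096*e^(4*t) - 18432*e^(3*t) + 31104*e^(2*t) - 23328*e^(t) + 6561)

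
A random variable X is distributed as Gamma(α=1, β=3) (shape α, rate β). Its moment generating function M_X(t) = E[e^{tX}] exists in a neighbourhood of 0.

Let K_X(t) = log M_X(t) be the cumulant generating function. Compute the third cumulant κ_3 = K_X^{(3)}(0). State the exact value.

κ_3 = K′′′(0) = 2/27

M_X(t) = 3/(3 - t)
K_X(t) = log M_X(t) = -log(3 - t) + log(3)
K′(t) = -1/(t - 3)
K′′(t) = 1/(t^2 - 6*t + 9)
K′′′(t) = -2/(t^3 - 9*t^2 + 27*t - 27)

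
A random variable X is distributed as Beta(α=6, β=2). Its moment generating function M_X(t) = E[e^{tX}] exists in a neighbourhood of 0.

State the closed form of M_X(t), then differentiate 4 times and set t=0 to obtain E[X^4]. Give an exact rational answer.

M_X(t) = ₁F₁(6; 8; t)
M′(t) = 3*₁F₁(7; 9; t)/4
M′′(t) = 7*₁F₁(8; 10; t)/12
M′′′(t) = 7*₁F₁(9; 11; t)/15
M′′′′(t) = 21*₁F₁(10; 12; t)/55

E[X^4] = M′′′′(0) = 21/55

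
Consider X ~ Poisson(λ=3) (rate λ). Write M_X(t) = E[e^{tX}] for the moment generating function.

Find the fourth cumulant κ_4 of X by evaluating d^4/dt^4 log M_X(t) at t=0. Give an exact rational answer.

κ_4 = K′′′′(0) = 3

M_X(t) = e^(3*e^(t) - 3)
K_X(t) = log M_X(t) = 3*e^(t) - 3
K′(t) = 3*e^(t)
K′′(t) = 3*e^(t)
K′′′(t) = 3*e^(t)
K′′′′(t) = 3*e^(t)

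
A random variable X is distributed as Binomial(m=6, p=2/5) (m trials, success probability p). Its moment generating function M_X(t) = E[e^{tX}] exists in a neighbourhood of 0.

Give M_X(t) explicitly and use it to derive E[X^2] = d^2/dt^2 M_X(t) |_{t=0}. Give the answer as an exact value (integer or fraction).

E[X^2] = M′′(0) = 36/5

M_X(t) = (2*e^(t)/5 + 3/5)^6
M′(t) = 384*e^(6*t)/15625 + 576*e^(5*t)/3125 + 1728*e^(4*t)/3125 + 2592*e^(3*t)/3125 + 1944*e^(2*t)/3125 + 2916*e^(t)/15625
M′′(t) = 2304*e^(6*t)/15625 + 576*e^(5*t)/625 + 6912*e^(4*t)/3125 + 7776*e^(3*t)/3125 + 3888*e^(2*t)/3125 + 2916*e^(t)/15625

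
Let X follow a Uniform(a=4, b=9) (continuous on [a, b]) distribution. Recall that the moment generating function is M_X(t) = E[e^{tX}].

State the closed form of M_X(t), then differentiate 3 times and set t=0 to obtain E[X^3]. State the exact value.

E[X^3] = d^3M/dt^3 |_{t=0} = 1261/4

M_X(t) = (e^(9*t) - e^(4*t))/(5*t)
dM/dt = (9*t*e^(9*t) - 4*t*e^(4*t) - e^(9*t) + e^(4*t))/(5*t^2)
d^2M/dt^2 = (81*t^2*e^(9*t) - 16*t^2*e^(4*t) - 18*t*e^(9*t) + 8*t*e^(4*t) + 2*e^(9*t) - 2*e^(4*t))/(5*t^3)
d^3M/dt^3 = (729*t^3*e^(9*t) - 64*t^3*e^(4*t) - 243*t^2*e^(9*t) + 48*t^2*e^(4*t) + 54*t*e^(9*t) - 24*t*e^(4*t) - 6*e^(9*t) + 6*e^(4*t))/(5*t^4)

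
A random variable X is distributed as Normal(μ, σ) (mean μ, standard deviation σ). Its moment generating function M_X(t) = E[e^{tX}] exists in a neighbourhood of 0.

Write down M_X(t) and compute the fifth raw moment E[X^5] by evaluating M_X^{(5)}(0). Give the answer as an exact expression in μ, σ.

M_X(t) = e^(μ*t + σ^2*t^2/2)
dM/dt = μ*e^(μ*t)*e^(σ^2*t^2/2) + σ^2*t*e^(μ*t)*e^(σ^2*t^2/2)
d^2M/dt^2 = μ^2*e^(μ*t)*e^(σ^2*t^2/2) + 2*μ*σ^2*t*e^(μ*t)*e^(σ^2*t^2/2) + σ^4*t^2*e^(μ*t)*e^(σ^2*t^2/2) + σ^2*e^(μ*t)*e^(σ^2*t^2/2)

E[X^5] = d^5M/dt^5 |_{t=0} = μ*(μ^4 + 10*μ^2*σ^2 + 15*σ^4)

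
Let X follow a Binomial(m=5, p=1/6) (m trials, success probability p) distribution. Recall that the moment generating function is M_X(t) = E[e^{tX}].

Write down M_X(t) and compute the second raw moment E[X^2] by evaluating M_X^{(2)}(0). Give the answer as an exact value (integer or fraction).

M_X(t) = (e^(t)/6 + 5/6)^5
M′(t) = 5*e^(5*t)/7776 + 25*e^(4*t)/1944 + 125*e^(3*t)/1296 + 625*e^(2*t)/1944 + 3125*e^(t)/7776
M′′(t) = 25*e^(5*t)/7776 + 25*e^(4*t)/486 + 125*e^(3*t)/432 + 625*e^(2*t)/972 + 3125*e^(t)/7776

E[X^2] = M′′(0) = 25/18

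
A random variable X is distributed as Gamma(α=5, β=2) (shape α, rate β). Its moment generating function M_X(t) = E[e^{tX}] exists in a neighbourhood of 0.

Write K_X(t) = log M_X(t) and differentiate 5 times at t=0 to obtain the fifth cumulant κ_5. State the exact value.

M_X(t) = 32/(2 - t)^5
K_X(t) = log M_X(t) = -5*log(2 - t) + 5*log(2)
dK/dt = -5/(t - 2)
d^2K/dt^2 = 5/(t^2 - 4*t + 4)
d^3K/dt^3 = -10/(t^3 - 6*t^2 + 12*t - 8)
d^4K/dt^4 = 30/(t^4 - 8*t^3 + 24*t^2 - 32*t + 16)
d^5K/dt^5 = -120/(t^5 - 10*t^4 + 40*t^3 - 80*t^2 + 80*t - 32)

κ_5 = d^5K/dt^5 |_{t=0} = 15/4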